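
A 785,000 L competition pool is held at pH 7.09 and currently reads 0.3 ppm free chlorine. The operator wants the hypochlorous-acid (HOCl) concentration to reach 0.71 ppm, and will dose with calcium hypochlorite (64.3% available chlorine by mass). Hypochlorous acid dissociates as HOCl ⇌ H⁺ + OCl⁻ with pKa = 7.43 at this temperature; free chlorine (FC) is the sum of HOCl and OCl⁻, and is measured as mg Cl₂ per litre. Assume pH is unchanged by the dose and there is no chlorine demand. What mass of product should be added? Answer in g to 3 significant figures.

897 g

[OCl⁻]/[HOCl] = 10^(pH − pKa) = 10^(7.09 − 7.43) = 0.4571; fraction as HOCl = 1/(1 + 0.4571) = 0.6863.
Free chlorine required for 0.71 ppm HOCl: 0.71 / 0.6863 = 1.035 ppm.
FC to add: 1.035 − 0.3 = 0.7345 mg/L as Cl₂.
Cl₂ equivalent: 0.7345 mg/L × 785,000 L = 576.6 g.
Product at 64.3% available Cl: 576.6 / 0.643 = 896.7 g.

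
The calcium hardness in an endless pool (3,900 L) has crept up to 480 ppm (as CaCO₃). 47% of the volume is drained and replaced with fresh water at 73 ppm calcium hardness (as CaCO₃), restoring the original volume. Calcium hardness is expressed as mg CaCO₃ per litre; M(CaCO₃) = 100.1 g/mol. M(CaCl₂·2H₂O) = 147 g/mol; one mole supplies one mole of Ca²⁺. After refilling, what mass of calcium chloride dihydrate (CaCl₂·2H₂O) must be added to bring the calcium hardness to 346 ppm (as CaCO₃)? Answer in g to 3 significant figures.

After draining 47% and refilling: 480 × 0.53 + 73 × 0.47 = 288.71 ppm.
Deficit to target: 346 − 288.71 = 57.29 mg/L.
As CaCO₃: 57.29 mg/L × 3,900 L = 223.4 g; ÷ 100.1 = 2.232 mol Ca²⁺.
Mass: 2.232 × 147 = 328.1 g.

328 g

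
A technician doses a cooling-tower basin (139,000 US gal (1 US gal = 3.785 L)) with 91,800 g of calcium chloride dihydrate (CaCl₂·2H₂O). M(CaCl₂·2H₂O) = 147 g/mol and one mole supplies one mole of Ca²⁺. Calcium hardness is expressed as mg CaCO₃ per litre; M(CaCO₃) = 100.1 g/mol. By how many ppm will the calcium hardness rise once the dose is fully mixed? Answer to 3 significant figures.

Volume: 139,000 US gal × 3.785 L/gal = 526,115 L.
Moles of Ca²⁺: 91,800 g ÷ 147 g/mol = 624.5 mol.
As CaCO₃: 624.5 mol × 100.1 g/mol = 62,510 g.
Rise: 62,510 g / 526,115 L × 1000 = 118.8 mg/L.

119 ppm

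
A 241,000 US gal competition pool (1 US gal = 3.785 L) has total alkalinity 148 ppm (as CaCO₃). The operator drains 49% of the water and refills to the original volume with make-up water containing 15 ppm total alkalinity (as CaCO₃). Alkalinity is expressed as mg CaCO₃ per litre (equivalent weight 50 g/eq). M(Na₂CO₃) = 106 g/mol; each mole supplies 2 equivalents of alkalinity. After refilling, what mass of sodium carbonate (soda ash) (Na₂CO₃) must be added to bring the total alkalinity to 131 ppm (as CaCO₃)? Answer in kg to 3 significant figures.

46.6 kg

Volume: 241,000 US gal × 3.785 L/gal = 912,185 L.
After draining 49% and refilling: 148 × 0.51 + 15 × 0.49 = 82.83 ppm.
Deficit to target: 131 − 82.83 = 48.17 mg/L.
As CaCO₃: 48.17 mg/L × 912,185 L = 43,940 g; ÷ 50 g/eq ÷ 2 = 439.4 mol Na₂CO₃.
Mass: 439.4 × 106 = 46,580 g.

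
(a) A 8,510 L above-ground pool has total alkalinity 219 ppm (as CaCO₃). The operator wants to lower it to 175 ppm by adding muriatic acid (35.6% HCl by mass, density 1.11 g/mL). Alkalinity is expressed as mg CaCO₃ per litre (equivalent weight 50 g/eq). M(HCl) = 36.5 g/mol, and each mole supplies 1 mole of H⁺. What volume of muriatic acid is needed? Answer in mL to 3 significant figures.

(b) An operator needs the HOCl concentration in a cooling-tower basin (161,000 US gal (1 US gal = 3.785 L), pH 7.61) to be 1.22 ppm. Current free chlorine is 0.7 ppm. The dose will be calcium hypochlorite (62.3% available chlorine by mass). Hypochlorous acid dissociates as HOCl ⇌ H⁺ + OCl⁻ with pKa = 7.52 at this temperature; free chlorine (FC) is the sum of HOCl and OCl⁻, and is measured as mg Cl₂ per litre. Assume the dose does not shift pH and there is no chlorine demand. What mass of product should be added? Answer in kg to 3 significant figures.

(a) Alkalinity to neutralize: (219 − 175) = 44 mg/L as CaCO₃ × 8,510 L = 374.4 g as CaCO₃.
(a) Equivalents of H⁺ required: 374.4 ÷ 50 g/eq = 7.489 eq = 7.489 mol HCl.
(a) Mass of HCl: 7.489 × 36.5 = 273.3 g.
(a) Mass of 35.6% solution: 273.3 / 0.356 = 767.8 g.
(a) Volume: 767.8 g ÷ 1.11 g/mL = 691.7 mL.

(b) Volume: 161,000 US gal × 3.785 L/gal = 609,385 L.
(b) [OCl⁻]/[HOCl] = 10^(pH − pKa) = 10^(7.61 − 7.52) = 1.23; fraction as HOCl = 1/(1 + 1.23) = 0.4484.
(b) Free chlorine required for 1.22 ppm HOCl: 1.22 / 0.4484 = 2.721 ppm.
(b) FC to add: 2.721 − 0.7 = 2.021 mg/L as Cl₂.
(b) Cl₂ equivalent: 2.021 mg/L × 609,385 L = 1232 g.
(b) Product at 62.3% available Cl: 1232 / 0.623 = 1977 g.

(a) 692 mL; (b) 1.98 kg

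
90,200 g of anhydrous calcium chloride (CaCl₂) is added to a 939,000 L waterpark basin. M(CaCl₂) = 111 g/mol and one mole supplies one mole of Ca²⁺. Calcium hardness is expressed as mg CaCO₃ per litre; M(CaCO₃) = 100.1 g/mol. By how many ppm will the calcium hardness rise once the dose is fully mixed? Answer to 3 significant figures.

86.6 ppm

Moles of Ca²⁺: 90,200 g ÷ 111 g/mol = 812.6 mol.
As CaCO₃: 812.6 mol × 100.1 g/mol = 81,340 g.
Rise: 81,340 g / 939,000 L × 1000 = 86.63 mg/L.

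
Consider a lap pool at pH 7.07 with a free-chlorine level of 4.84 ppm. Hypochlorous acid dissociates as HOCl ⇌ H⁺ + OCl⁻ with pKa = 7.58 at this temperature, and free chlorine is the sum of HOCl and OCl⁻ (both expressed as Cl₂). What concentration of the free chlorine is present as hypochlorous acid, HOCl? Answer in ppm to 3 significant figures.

3.70 ppm

[OCl⁻]/[HOCl] = 10^(pH − pKa) = 10^(7.07 − 7.58) = 10^-0.51 = 0.309.
Fraction as HOCl = 1 / (1 + 0.309) = 0.7639.
HOCl = 0.7639 × 4.84 ppm = 3.697 ppm.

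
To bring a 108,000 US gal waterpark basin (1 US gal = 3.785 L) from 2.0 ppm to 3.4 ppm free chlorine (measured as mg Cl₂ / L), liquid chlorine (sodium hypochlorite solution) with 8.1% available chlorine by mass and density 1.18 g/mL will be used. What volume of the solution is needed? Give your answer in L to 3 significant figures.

Volume: 108,000 US gal × 3.785 L/gal = 408,780 L.
Chlorine deficit: 3.4 − 2.0 = 1.4 ppm = 1.4 mg/L as Cl₂.
Cl₂ equivalent needed: 1.4 mg/L × 408,780 L = 572,300 mg = 572.3 g.
Product at 8.1% available chlorine: 572.3 / 0.081 = 7065 g.
Volume at density 1.18 g/mL: 7065 g ÷ 1.18 g/mL = 5988 mL.

5.99 L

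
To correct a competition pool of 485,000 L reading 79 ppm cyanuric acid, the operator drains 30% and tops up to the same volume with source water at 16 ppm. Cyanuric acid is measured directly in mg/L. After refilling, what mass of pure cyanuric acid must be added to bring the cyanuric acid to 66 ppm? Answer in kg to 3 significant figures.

After draining 30% and refilling: 79 × 0.70 + 16 × 0.30 = 60.1 ppm.
Deficit to target: 66 − 60.1 = 5.9 mg/L.
Mass: 5.9 mg/L × 485,000 L = 2862 g cyanuric acid.

2.86 kg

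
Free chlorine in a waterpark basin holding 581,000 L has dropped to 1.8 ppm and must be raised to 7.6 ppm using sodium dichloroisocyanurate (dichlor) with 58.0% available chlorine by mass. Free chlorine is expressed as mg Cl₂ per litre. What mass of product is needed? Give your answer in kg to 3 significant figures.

Chlorine deficit: 7.6 − 1.8 = 5.8 ppm = 5.8 mg/L as Cl₂.
Cl₂ equivalent needed: 5.8 mg/L × 581,000 L = 3,370,000 mg = 3370 g.
Product at 58.0% available chlorine: 3370 / 0.58 = 5810 g.

5.81 kg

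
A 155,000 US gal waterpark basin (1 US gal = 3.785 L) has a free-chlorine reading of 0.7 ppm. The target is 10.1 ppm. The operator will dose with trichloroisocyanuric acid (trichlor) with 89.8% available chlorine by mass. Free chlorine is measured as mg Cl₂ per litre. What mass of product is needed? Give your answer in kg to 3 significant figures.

Volume: 155,000 US gal × 3.785 L/gal = 586,675 L.
Chlorine deficit: 10.1 − 0.7 = 9.4 ppm = 9.4 mg/L as Cl₂.
Cl₂ equivalent needed: 9.4 mg/L × 586,675 L = 5,515,000 mg = 5515 g.
Product at 89.8% available chlorine: 5515 / 0.898 = 6141 g.

6.14 kg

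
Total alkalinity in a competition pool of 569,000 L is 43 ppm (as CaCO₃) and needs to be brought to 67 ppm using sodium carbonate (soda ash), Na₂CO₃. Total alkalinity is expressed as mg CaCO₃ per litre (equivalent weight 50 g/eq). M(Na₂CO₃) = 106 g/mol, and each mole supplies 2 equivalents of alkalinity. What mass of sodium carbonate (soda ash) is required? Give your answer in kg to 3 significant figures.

Alkalinity to add: (67 − 43) = 24 mg/L as CaCO₃ × 569,000 L = 13,660 g as CaCO₃.
Equivalents: 13,660 g ÷ 50 g/eq = 273.1 eq.
Each mole of Na₂CO₃ supplies 2 eq, so 273.1 / 2 = 136.6 mol.
Mass: 136.6 mol × 106 g/mol = 14,480 g.

14.5 kg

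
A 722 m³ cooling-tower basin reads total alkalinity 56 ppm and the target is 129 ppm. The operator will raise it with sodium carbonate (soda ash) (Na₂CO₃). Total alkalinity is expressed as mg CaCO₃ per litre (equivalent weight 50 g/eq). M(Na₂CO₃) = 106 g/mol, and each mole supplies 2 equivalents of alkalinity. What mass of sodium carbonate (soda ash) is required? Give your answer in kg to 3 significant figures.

Volume: 722 m³ = 722,000 L.
Alkalinity to add: (129 − 56) = 73 mg/L as CaCO₃ × 722,000 L = 52,710 g as CaCO₃.
Equivalents: 52,710 g ÷ 50 g/eq = 1054 eq.
Each mole of Na₂CO₃ supplies 2 eq, so 1054 / 2 = 527.1 mol.
Mass: 527.1 mol × 106 g/mol = 55,870 g.

55.9 kg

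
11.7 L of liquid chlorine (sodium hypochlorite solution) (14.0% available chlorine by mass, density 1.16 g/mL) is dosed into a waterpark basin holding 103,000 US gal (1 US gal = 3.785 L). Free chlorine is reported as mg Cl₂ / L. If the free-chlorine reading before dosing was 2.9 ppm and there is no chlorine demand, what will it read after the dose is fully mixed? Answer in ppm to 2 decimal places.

7.77 ppm

Volume: 103,000 US gal × 3.785 L/gal = 389,855 L.
Mass of solution: 11.7 L × 1000 mL/L × 1.16 g/mL = 13,570 g.
Available chlorine delivered: 13,570 g × 0.14 = 1900 g as Cl₂.
Concentration rise: 1900 g / 389,855 L = 4.874 mg/L = 4.87 ppm.
Final FC: 2.9 + 4.87 = 7.77 ppm.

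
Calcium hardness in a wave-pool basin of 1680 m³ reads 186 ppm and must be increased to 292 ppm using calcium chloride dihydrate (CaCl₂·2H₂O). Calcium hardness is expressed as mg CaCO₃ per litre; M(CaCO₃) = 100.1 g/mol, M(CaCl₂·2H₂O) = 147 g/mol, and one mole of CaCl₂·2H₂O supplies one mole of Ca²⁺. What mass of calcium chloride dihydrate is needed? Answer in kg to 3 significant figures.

262 kg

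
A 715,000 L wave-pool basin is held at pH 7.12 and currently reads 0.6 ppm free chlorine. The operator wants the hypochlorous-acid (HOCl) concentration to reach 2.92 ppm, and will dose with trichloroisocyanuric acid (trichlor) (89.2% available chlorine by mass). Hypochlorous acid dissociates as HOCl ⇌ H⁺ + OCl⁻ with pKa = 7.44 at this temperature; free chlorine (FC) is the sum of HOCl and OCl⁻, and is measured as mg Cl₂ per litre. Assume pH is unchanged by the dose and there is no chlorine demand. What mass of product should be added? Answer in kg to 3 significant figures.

2.98 kg

[OCl⁻]/[HOCl] = 10^(pH − pKa) = 10^(7.12 − 7.44) = 0.4786; fraction as HOCl = 1/(1 + 0.4786) = 0.6763.
Free chlorine required for 2.92 ppm HOCl: 2.92 / 0.6763 = 4.318 ppm.
FC to add: 4.318 − 0.6 = 3.718 mg/L as Cl₂.
Cl₂ equivalent: 3.718 mg/L × 715,000 L = 2658 g.
Product at 89.2% available Cl: 2658 / 0.892 = 2980 g.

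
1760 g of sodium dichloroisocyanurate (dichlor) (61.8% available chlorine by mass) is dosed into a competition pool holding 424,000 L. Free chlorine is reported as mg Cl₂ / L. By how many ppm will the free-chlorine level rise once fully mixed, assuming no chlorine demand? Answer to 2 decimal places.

Available chlorine delivered: 1760 g × 0.618 = 1088 g as Cl₂.
Concentration rise: 1088 g / 424,000 L = 2.565 mg/L = 2.57 ppm.

2.57 ppm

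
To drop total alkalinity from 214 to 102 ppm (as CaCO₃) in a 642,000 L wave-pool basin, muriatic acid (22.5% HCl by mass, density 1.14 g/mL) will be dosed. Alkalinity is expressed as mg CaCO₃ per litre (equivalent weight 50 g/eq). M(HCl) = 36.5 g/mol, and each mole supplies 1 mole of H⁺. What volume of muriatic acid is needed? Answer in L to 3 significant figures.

205 L

Alkalinity to neutralize: (214 − 102) = 112 mg/L as CaCO₃ × 642,000 L = 71,900 g as CaCO₃.
Equivalents of H⁺ required: 71,900 ÷ 50 g/eq = 1438 eq = 1438 mol HCl.
Mass of HCl: 1438 × 36.5 = 52,490 g.
Mass of 22.5% solution: 52,490 / 0.225 = 233,300 g.
Volume: 233,300 g ÷ 1.14 g/mL = 204,600 mL.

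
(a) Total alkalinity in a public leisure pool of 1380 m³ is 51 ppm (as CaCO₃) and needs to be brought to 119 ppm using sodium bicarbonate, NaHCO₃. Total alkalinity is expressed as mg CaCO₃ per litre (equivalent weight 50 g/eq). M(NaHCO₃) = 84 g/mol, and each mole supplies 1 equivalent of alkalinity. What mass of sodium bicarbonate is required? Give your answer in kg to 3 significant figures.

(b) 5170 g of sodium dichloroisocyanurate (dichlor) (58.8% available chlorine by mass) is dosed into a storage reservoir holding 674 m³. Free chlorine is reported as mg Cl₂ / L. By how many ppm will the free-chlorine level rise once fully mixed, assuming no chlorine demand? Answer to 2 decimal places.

(a) 158 kg; (b) 4.51 ppm

(a) Volume: 1380 m³ = 1,380,000 L.
(a) Alkalinity to add: (119 − 51) = 68 mg/L as CaCO₃ × 1,380,000 L = 93,840 g as CaCO₃.
(a) Equivalents: 93,840 g ÷ 50 g/eq = 1877 eq.
(a) NaHCO₃ supplies 1 eq per mole → 1877 mol.
(a) Mass: 1877 mol × 84 g/mol = 157,700 g.

(b) Volume: 674 m³ = 674,000 L.
(b) Available chlorine delivered: 5170 g × 0.588 = 3040 g as Cl₂.
(b) Concentration rise: 3040 g / 674,000 L = 4.51 mg/L = 4.51 ppm.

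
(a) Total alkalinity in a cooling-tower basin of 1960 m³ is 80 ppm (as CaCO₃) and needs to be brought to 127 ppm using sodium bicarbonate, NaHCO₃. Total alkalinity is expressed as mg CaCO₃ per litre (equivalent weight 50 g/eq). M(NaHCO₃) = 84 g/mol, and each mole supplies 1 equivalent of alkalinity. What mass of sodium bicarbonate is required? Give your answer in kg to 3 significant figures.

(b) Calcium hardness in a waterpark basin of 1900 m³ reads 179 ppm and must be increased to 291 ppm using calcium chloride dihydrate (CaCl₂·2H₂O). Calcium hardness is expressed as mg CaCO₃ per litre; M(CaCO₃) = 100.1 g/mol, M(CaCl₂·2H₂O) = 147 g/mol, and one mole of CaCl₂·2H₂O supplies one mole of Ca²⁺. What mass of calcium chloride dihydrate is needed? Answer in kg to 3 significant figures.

(a) Volume: 1960 m³ = 1,960,000 L.
(a) Alkalinity to add: (127 − 80) = 47 mg/L as CaCO₃ × 1,960,000 L = 92,120 g as CaCO₃.
(a) Equivalents: 92,120 g ÷ 50 g/eq = 1842 eq.
(a) NaHCO₃ supplies 1 eq per mole → 1842 mol.
(a) Mass: 1842 mol × 84 g/mol = 154,800 g.

(b) Volume: 1900 m³ = 1,900,000 L.
(b) Hardness to add: (291 − 179) = 112 mg/L as CaCO₃ × 1,900,000 L = 212,800 g as CaCO₃.
(b) Moles of Ca²⁺ (1 mol Ca²⁺ ≡ 1 mol CaCO₃): 212,800 / 100.1 g/mol = 2126 mol.
(b) Mass of CaCl₂·2H₂O: 2126 × 147 = 312,500 g.

(a) 155 kg; (b) 313 kg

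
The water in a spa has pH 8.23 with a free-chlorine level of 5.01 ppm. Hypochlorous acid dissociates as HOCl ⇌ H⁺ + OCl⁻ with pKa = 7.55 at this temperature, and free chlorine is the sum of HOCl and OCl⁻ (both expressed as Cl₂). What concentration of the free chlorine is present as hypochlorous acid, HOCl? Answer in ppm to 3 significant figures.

0.866 ppm

[OCl⁻]/[HOCl] = 10^(pH − pKa) = 10^(8.23 − 7.55) = 10^0.68 = 4.786.
Fraction as HOCl = 1 / (1 + 4.786) = 0.1728.
HOCl = 0.1728 × 5.01 ppm = 0.8658 ppm.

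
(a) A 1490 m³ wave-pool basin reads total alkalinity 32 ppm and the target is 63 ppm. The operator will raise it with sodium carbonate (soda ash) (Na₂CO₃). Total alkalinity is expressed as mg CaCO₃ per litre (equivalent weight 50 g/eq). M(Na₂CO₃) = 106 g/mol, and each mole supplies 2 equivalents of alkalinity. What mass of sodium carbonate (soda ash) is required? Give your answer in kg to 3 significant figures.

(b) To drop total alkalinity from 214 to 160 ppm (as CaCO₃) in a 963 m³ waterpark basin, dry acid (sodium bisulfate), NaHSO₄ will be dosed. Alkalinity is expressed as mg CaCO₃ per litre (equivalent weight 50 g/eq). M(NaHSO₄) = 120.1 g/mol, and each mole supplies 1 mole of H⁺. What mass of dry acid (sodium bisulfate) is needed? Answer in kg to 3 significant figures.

(a) 49.0 kg; (b) 125 kg

(a) Volume: 1490 m³ = 1,490,000 L.
(a) Alkalinity to add: (63 − 32) = 31 mg/L as CaCO₃ × 1,490,000 L = 46,190 g as CaCO₃.
(a) Equivalents: 46,190 g ÷ 50 g/eq = 923.8 eq.
(a) Each mole of Na₂CO₃ supplies 2 eq, so 923.8 / 2 = 461.9 mol.
(a) Mass: 461.9 mol × 106 g/mol = 48,960 g.

(b) Volume: 963 m³ = 963,000 L.
(b) Alkalinity to neutralize: (214 − 160) = 54 mg/L as CaCO₃ × 963,000 L = 52,000 g as CaCO₃.
(b) Equivalents of H⁺ required: 52,000 ÷ 50 g/eq = 1040 eq = 1040 mol NaHSO₄.
(b) Mass of NaHSO₄: 1040 × 120.1 = 124,900 g.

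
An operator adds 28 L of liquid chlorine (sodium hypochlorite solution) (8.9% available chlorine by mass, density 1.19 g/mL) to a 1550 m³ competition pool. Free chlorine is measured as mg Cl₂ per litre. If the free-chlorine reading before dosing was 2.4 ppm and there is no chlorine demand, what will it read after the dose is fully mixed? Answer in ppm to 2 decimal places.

4.31 ppm

Volume: 1550 m³ = 1,550,000 L.
Mass of solution: 28 L × 1000 mL/L × 1.19 g/mL = 33,320 g.
Available chlorine delivered: 33,320 g × 0.089 = 2965 g as Cl₂.
Concentration rise: 2965 g / 1,550,000 L = 1.913 mg/L = 1.91 ppm.
Final FC: 2.4 + 1.91 = 4.31 ppm.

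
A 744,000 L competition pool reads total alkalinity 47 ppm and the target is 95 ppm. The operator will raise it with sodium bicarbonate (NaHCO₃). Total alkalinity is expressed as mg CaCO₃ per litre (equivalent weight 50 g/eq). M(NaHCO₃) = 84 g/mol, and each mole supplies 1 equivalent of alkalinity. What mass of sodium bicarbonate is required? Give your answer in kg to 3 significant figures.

60.0 kg

Alkalinity to add: (95 − 47) = 48 mg/L as CaCO₃ × 744,000 L = 35,710 g as CaCO₃.
Equivalents: 35,710 g ÷ 50 g/eq = 714.2 eq.
NaHCO₃ supplies 1 eq per mole → 714.2 mol.
Mass: 714.2 mol × 84 g/mol = 60,000 g.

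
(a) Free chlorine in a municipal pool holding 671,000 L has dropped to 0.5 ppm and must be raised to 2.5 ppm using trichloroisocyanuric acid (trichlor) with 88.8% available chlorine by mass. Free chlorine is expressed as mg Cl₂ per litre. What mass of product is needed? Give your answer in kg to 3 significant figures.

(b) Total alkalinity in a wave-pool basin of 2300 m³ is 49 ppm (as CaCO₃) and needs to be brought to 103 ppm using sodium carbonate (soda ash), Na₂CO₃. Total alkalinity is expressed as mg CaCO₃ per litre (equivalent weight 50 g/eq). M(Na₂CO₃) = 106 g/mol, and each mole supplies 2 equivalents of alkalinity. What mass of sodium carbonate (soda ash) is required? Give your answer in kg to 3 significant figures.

(a) Chlorine deficit: 2.5 − 0.5 = 2 ppm = 2 mg/L as Cl₂.
(a) Cl₂ equivalent needed: 2 mg/L × 671,000 L = 1,342,000 mg = 1342 g.
(a) Product at 88.8% available chlorine: 1342 / 0.888 = 1511 g.

(b) Volume: 2300 m³ = 2,300,000 L.
(b) Alkalinity to add: (103 − 49) = 54 mg/L as CaCO₃ × 2,300,000 L = 124,200 g as CaCO₃.
(b) Equivalents: 124,200 g ÷ 50 g/eq = 2484 eq.
(b) Each mole of Na₂CO₃ supplies 2 eq, so 2484 / 2 = 1242 mol.
(b) Mass: 1242 mol × 106 g/mol = 131,700 g.

(a) 1.51 kg; (b) 132 kg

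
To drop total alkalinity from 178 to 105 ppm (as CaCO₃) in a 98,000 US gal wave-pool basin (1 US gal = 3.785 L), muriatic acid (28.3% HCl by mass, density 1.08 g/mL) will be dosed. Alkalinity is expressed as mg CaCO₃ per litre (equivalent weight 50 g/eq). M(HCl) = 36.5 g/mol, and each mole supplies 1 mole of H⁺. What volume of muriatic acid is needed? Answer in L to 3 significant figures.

Volume: 98,000 US gal × 3.785 L/gal = 370,930 L.
Alkalinity to neutralize: (178 − 105) = 73 mg/L as CaCO₃ × 370,930 L = 27,080 g as CaCO₃.
Equivalents of H⁺ required: 27,080 ÷ 50 g/eq = 541.6 eq = 541.6 mol HCl.
Mass of HCl: 541.6 × 36.5 = 19,770 g.
Mass of 28.3% solution: 19,770 / 0.283 = 69,850 g.
Volume: 69,850 g ÷ 1.08 g/mL = 64,670 mL.

64.7 L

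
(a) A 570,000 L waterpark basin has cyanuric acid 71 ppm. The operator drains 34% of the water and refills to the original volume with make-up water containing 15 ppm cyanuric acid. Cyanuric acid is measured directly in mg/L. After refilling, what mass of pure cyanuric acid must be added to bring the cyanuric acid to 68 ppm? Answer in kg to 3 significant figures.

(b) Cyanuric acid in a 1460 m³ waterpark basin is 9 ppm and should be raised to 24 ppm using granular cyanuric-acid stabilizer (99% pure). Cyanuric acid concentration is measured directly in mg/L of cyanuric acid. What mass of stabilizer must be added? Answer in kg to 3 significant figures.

(a) 9.14 kg; (b) 22.1 kg

(a) After draining 34% and refilling: 71 × 0.66 + 15 × 0.34 = 51.96 ppm.
(a) Deficit to target: 68 − 51.96 = 16.04 mg/L.
(a) Mass: 16.04 mg/L × 570,000 L = 9143 g cyanuric acid.

(b) Volume: 1460 m³ = 1,460,000 L.
(b) CYA to add: (24 − 9) = 15 mg/L × 1,460,000 L = 21,900 g cyanuric acid.
(b) At 99% purity: 21,900 / 0.99 = 22,120 g product.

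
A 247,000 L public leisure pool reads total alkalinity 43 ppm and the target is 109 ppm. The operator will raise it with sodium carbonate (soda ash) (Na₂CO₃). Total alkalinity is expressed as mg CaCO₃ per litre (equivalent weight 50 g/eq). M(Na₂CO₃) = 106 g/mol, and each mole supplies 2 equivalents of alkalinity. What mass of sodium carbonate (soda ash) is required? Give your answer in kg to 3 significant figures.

17.3 kg

Alkalinity to add: (109 − 43) = 66 mg/L as CaCO₃ × 247,000 L = 16,300 g as CaCO₃.
Equivalents: 16,300 g ÷ 50 g/eq = 326 eq.
Each mole of Na₂CO₃ supplies 2 eq, so 326 / 2 = 163 mol.
Mass: 163 mol × 106 g/mol = 17,280 g.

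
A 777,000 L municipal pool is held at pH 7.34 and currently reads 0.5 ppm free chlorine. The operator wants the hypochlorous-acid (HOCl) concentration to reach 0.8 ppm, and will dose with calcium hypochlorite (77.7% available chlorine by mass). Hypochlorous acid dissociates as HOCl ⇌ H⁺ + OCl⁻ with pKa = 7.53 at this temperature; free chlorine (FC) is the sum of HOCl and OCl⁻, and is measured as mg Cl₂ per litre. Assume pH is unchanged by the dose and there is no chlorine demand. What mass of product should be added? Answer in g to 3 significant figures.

817 g

[OCl⁻]/[HOCl] = 10^(pH − pKa) = 10^(7.34 − 7.53) = 0.6457; fraction as HOCl = 1/(1 + 0.6457) = 0.6077.
Free chlorine required for 0.8 ppm HOCl: 0.8 / 0.6077 = 1.317 ppm.
FC to add: 1.317 − 0.5 = 0.8165 mg/L as Cl₂.
Cl₂ equivalent: 0.8165 mg/L × 777,000 L = 634.4 g.
Product at 77.7% available Cl: 634.4 / 0.777 = 816.5 g.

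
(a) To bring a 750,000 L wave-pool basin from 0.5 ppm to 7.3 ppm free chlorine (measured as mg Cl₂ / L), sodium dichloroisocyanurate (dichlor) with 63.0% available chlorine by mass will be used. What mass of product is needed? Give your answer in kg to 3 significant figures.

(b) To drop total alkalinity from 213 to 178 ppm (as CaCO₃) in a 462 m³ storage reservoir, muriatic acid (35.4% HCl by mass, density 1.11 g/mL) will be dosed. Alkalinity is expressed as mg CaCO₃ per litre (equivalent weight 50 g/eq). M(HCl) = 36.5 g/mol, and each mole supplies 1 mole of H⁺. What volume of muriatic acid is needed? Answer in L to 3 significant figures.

(a) 8.10 kg; (b) 30.0 L

(a) Chlorine deficit: 7.3 − 0.5 = 6.8 ppm = 6.8 mg/L as Cl₂.
(a) Cl₂ equivalent needed: 6.8 mg/L × 750,000 L = 5,100,000 mg = 5100 g.
(a) Product at 63.0% available chlorine: 5100 / 0.63 = 8095 g.

(b) Volume: 462 m³ = 462,000 L.
(b) Alkalinity to neutralize: (213 − 178) = 35 mg/L as CaCO₃ × 462,000 L = 16,170 g as CaCO₃.
(b) Equivalents of H⁺ required: 16,170 ÷ 50 g/eq = 323.4 eq = 323.4 mol HCl.
(b) Mass of HCl: 323.4 × 36.5 = 11,800 g.
(b) Mass of 35.4% solution: 11,800 / 0.354 = 33,340 g.
(b) Volume: 33,340 g ÷ 1.11 g/mL = 30,040 mL.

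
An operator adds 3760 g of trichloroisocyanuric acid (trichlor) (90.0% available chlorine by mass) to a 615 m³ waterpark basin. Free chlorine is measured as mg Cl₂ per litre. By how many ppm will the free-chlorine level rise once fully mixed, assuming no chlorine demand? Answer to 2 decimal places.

5.50 ppm

Volume: 615 m³ = 615,000 L.
Available chlorine delivered: 3760 g × 0.9 = 3384 g as Cl₂.
Concentration rise: 3384 g / 615,000 L = 5.502 mg/L = 5.50 ppm.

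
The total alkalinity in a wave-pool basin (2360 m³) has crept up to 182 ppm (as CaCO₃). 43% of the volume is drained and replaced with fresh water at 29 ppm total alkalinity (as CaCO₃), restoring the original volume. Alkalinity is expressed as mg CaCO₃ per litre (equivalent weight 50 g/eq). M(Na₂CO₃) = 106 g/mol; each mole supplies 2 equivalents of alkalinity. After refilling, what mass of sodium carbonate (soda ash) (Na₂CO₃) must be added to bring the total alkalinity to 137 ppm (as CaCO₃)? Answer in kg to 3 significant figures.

52.0 kg

Volume: 2360 m³ = 2,360,000 L.
After draining 43% and refilling: 182 × 0.57 + 29 × 0.43 = 116.21 ppm.
Deficit to target: 137 − 116.21 = 20.79 mg/L.
As CaCO₃: 20.79 mg/L × 2,360,000 L = 49,060 g; ÷ 50 g/eq ÷ 2 = 490.6 mol Na₂CO₃.
Mass: 490.6 × 106 = 52,010 g.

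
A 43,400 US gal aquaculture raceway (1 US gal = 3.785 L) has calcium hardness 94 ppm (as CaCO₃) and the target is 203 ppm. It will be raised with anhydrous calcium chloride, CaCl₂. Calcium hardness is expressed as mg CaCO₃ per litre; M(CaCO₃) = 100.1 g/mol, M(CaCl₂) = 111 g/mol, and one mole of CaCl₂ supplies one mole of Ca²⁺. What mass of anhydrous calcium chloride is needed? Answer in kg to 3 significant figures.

19.9 kg

Volume: 43,400 US gal × 3.785 L/gal = 164,269 L.
Hardness to add: (203 − 94) = 109 mg/L as CaCO₃ × 164,269 L = 17,910 g as CaCO₃.
Moles of Ca²⁺ (1 mol Ca²⁺ ≡ 1 mol CaCO₃): 17,910 / 100.1 g/mol = 178.9 mol.
Mass of CaCl₂: 178.9 × 111 = 19,860 g.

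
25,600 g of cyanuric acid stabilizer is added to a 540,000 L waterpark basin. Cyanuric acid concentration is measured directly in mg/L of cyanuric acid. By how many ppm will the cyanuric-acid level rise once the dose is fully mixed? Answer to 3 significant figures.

47.4 ppm

Rise: 25,600 g / 540,000 L × 1000 = 47.41 mg/L.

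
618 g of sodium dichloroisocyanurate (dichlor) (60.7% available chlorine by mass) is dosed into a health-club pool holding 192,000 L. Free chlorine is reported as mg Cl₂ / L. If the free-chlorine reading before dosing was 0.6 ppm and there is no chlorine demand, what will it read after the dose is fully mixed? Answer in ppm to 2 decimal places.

2.55 ppm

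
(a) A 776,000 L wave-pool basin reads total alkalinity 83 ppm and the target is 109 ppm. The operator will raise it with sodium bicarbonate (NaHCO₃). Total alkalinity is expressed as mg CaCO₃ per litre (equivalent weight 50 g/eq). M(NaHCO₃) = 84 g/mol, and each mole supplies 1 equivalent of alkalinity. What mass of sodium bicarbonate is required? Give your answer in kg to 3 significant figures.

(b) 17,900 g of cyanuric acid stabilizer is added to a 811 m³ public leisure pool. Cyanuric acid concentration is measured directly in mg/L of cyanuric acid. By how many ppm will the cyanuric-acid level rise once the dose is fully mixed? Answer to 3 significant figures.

(a) Alkalinity to add: (109 − 83) = 26 mg/L as CaCO₃ × 776,000 L = 20,180 g as CaCO₃.
(a) Equivalents: 20,180 g ÷ 50 g/eq = 403.5 eq.
(a) NaHCO₃ supplies 1 eq per mole → 403.5 mol.
(a) Mass: 403.5 mol × 84 g/mol = 33,900 g.

(b) Volume: 811 m³ = 811,000 L.
(b) Rise: 17,900 g / 811,000 L × 1000 = 22.07 mg/L.

(a) 33.9 kg; (b) 22.1 ppm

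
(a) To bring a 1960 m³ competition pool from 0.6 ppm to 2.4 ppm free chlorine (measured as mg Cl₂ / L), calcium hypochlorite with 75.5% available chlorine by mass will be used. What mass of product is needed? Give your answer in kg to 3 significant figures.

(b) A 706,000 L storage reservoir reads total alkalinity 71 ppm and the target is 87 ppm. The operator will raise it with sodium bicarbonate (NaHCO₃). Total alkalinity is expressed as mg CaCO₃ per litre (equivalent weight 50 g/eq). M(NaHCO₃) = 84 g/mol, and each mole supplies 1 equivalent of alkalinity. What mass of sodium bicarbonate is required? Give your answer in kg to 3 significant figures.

(a) 4.67 kg; (b) 19.0 kg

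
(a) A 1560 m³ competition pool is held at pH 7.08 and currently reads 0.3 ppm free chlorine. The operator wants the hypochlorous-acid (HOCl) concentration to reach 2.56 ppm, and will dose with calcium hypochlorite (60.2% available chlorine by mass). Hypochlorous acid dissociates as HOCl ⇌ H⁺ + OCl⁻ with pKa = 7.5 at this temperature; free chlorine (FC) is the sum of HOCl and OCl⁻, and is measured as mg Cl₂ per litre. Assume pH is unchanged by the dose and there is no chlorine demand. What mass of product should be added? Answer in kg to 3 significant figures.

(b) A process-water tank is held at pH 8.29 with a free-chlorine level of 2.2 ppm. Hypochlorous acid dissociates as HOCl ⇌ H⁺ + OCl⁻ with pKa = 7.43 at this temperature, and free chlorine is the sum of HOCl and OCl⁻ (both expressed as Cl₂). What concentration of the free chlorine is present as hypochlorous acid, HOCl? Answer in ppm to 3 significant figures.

(a) Volume: 1560 m³ = 1,560,000 L.
(a) [OCl⁻]/[HOCl] = 10^(pH − pKa) = 10^(7.08 − 7.5) = 0.3802; fraction as HOCl = 1/(1 + 0.3802) = 0.7245.
(a) Free chlorine required for 2.56 ppm HOCl: 2.56 / 0.7245 = 3.533 ppm.
(a) FC to add: 3.533 − 0.3 = 3.233 mg/L as Cl₂.
(a) Cl₂ equivalent: 3.233 mg/L × 1,560,000 L = 5044 g.
(a) Product at 60.2% available Cl: 5044 / 0.602 = 8379 g.

(b) [OCl⁻]/[HOCl] = 10^(pH − pKa) = 10^(8.29 − 7.43) = 10^0.86 = 7.244.
(b) Fraction as HOCl = 1 / (1 + 7.244) = 0.1213.
(b) HOCl = 0.1213 × 2.2 ppm = 0.2668 ppm.

(a) 8.38 kg; (b) 0.267 ppm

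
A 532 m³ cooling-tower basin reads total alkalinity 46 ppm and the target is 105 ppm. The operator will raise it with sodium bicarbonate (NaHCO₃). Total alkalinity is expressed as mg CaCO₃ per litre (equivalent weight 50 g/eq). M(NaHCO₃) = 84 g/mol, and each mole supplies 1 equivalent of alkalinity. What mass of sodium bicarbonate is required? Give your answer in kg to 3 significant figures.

Volume: 532 m³ = 532,000 L.
Alkalinity to add: (105 − 46) = 59 mg/L as CaCO₃ × 532,000 L = 31,390 g as CaCO₃.
Equivalents: 31,390 g ÷ 50 g/eq = 627.8 eq.
NaHCO₃ supplies 1 eq per mole → 627.8 mol.
Mass: 627.8 mol × 84 g/mol = 52,730 g.

52.7 kg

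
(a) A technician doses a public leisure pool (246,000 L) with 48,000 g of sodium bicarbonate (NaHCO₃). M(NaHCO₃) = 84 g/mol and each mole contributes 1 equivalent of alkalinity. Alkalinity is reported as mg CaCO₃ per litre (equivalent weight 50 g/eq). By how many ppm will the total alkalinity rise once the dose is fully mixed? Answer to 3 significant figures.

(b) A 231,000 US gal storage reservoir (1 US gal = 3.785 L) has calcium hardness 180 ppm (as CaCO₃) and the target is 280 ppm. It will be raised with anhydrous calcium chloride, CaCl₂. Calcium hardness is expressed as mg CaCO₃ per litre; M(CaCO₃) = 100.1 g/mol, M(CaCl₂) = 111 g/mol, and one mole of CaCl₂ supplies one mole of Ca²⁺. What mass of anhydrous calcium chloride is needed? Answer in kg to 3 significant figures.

(a) 116 ppm; (b) 97.0 kg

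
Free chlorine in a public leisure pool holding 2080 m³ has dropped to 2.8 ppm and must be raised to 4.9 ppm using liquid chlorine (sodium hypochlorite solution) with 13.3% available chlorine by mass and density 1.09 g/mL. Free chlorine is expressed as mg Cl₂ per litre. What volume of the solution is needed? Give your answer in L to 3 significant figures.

Volume: 2080 m³ = 2,080,000 L.
Chlorine deficit: 4.9 − 2.8 = 2.1 ppm = 2.1 mg/L as Cl₂.
Cl₂ equivalent needed: 2.1 mg/L × 2,080,000 L = 4,368,000 mg = 4368 g.
Product at 13.3% available chlorine: 4368 / 0.133 = 32,840 g.
Volume at density 1.09 g/mL: 32,840 g ÷ 1.09 g/mL = 30,130 mL.

30.1 L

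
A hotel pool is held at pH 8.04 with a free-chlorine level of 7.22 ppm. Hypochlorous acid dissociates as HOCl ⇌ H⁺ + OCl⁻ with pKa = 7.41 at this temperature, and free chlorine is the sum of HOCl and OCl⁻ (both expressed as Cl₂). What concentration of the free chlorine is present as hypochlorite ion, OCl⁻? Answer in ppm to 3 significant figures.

[OCl⁻]/[HOCl] = 10^(pH − pKa) = 10^(8.04 − 7.41) = 10^0.63 = 4.266.
Fraction as HOCl = 1 / (1 + 4.266) = 0.1899.
OCl⁻ = (1 − 0.1899) × 7.22 ppm = 5.849 ppm.

5.85 ppm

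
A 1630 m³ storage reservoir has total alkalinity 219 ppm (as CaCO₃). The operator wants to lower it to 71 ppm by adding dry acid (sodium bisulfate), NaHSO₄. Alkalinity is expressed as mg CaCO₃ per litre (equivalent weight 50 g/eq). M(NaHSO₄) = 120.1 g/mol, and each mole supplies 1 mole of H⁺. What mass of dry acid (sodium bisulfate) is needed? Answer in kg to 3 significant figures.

Volume: 1630 m³ = 1,630,000 L.
Alkalinity to neutralize: (219 − 71) = 148 mg/L as CaCO₃ × 1,630,000 L = 241,200 g as CaCO₃.
Equivalents of H⁺ required: 241,200 ÷ 50 g/eq = 4825 eq = 4825 mol NaHSO₄.
Mass of NaHSO₄: 4825 × 120.1 = 579,500 g.

579 kg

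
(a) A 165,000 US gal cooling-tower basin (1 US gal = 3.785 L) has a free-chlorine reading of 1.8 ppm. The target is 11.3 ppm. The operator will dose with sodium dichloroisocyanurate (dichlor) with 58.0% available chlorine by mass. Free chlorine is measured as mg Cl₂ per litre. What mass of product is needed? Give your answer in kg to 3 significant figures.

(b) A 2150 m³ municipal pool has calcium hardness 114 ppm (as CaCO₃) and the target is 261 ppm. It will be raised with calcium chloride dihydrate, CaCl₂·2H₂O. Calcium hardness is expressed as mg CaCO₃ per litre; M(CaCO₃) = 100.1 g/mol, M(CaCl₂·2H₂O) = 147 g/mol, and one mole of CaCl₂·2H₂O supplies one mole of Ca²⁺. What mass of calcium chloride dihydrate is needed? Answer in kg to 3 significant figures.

(a) Volume: 165,000 US gal × 3.785 L/gal = 624,525 L.
(a) Chlorine deficit: 11.3 − 1.8 = 9.5 ppm = 9.5 mg/L as Cl₂.
(a) Cl₂ equivalent needed: 9.5 mg/L × 624,525 L = 5,933,000 mg = 5933 g.
(a) Product at 58.0% available chlorine: 5933 / 0.58 = 10,230 g.

(b) Volume: 2150 m³ = 2,150,000 L.
(b) Hardness to add: (261 − 114) = 147 mg/L as CaCO₃ × 2,150,000 L = 316,000 g as CaCO₃.
(b) Moles of Ca²⁺ (1 mol Ca²⁺ ≡ 1 mol CaCO₃): 316,000 / 100.1 g/mol = 3157 mol.
(b) Mass of CaCl₂·2H₂O: 3157 × 147 = 464,100 g.

(a) 10.2 kg; (b) 464 kg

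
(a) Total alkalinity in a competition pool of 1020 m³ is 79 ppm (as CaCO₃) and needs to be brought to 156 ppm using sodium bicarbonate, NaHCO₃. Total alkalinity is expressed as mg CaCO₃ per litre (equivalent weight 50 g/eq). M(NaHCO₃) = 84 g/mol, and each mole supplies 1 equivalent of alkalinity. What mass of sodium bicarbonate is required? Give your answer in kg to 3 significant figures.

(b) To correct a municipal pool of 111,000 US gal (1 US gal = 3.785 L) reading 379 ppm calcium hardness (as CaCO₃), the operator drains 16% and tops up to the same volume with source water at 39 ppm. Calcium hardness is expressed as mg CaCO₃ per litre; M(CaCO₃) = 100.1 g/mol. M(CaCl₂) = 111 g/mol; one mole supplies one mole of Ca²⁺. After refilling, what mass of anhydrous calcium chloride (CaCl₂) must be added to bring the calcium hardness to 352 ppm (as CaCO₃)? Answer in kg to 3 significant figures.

(a) Volume: 1020 m³ = 1,020,000 L.
(a) Alkalinity to add: (156 − 79) = 77 mg/L as CaCO₃ × 1,020,000 L = 78,540 g as CaCO₃.
(a) Equivalents: 78,540 g ÷ 50 g/eq = 1571 eq.
(a) NaHCO₃ supplies 1 eq per mole → 1571 mol.
(a) Mass: 1571 mol × 84 g/mol = 131,900 g.

(b) Volume: 111,000 US gal × 3.785 L/gal = 420,135 L.
(b) After draining 16% and refilling: 379 × 0.84 + 39 × 0.16 = 324.6 ppm.
(b) Deficit to target: 352 − 324.6 = 27.4 mg/L.
(b) As CaCO₃: 27.4 mg/L × 420,135 L = 11,510 g; ÷ 100.1 = 115 mol Ca²⁺.
(b) Mass: 115 × 111 = 12,770 g.

(a) 132 kg; (b) 12.8 kg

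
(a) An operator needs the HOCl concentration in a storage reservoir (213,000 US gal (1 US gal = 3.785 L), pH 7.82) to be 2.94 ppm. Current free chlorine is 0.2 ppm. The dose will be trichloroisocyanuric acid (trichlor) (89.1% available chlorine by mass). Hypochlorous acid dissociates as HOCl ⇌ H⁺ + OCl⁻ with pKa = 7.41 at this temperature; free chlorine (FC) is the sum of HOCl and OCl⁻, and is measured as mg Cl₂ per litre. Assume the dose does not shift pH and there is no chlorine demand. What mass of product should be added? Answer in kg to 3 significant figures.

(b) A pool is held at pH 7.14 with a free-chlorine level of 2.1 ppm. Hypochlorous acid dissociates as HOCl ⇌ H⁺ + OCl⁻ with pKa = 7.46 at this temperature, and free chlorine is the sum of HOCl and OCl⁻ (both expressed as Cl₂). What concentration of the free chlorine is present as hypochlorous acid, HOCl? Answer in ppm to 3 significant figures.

(a) 9.32 kg; (b) 1.42 ppm

(a) Volume: 213,000 US gal × 3.785 L/gal = 806,205 L.
(a) [OCl⁻]/[HOCl] = 10^(pH − pKa) = 10^(7.82 − 7.41) = 2.57; fraction as HOCl = 1/(1 + 2.57) = 0.2801.
(a) Free chlorine required for 2.94 ppm HOCl: 2.94 / 0.2801 = 10.5 ppm.
(a) FC to add: 10.5 − 0.2 = 10.3 mg/L as Cl₂.
(a) Cl₂ equivalent: 10.3 mg/L × 806,205 L = 8301 g.
(a) Product at 89.1% available Cl: 8301 / 0.891 = 9317 g.

(b) [OCl⁻]/[HOCl] = 10^(pH − pKa) = 10^(7.14 − 7.46) = 10^-0.32 = 0.4786.
(b) Fraction as HOCl = 1 / (1 + 0.4786) = 0.6763.
(b) HOCl = 0.6763 × 2.1 ppm = 1.42 ppm.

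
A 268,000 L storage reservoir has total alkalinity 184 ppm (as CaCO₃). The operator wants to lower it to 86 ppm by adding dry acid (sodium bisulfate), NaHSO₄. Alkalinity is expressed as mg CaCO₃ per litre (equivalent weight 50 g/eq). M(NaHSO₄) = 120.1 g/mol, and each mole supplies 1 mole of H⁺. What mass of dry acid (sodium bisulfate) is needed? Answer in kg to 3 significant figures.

63.1 kg

Alkalinity to neutralize: (184 − 86) = 98 mg/L as CaCO₃ × 268,000 L = 26,260 g as CaCO₃.
Equivalents of H⁺ required: 26,260 ÷ 50 g/eq = 525.3 eq = 525.3 mol NaHSO₄.
Mass of NaHSO₄: 525.3 × 120.1 = 63,090 g.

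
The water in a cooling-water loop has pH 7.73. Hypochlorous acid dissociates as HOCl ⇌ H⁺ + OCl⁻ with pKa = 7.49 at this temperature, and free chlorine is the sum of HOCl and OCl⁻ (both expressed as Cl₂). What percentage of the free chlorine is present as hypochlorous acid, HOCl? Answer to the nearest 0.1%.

36.5%

[OCl⁻]/[HOCl] = 10^(pH − pKa) = 10^(7.73 − 7.49) = 10^0.24 = 1.738.
Fraction as HOCl = 1 / (1 + 1.738) = 0.3653.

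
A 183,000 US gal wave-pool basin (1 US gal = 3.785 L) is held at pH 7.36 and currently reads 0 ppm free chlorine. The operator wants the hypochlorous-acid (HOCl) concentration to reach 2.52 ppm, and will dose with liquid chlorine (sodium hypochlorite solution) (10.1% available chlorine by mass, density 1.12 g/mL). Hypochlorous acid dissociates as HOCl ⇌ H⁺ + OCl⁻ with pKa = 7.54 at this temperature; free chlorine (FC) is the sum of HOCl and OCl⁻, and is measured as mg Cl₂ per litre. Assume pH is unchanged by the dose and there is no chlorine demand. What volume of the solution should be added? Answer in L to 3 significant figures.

Volume: 183,000 US gal × 3.785 L/gal = 692,655 L.
[OCl⁻]/[HOCl] = 10^(pH − pKa) = 10^(7.36 − 7.54) = 0.6607; fraction as HOCl = 1/(1 + 0.6607) = 0.6022.
Free chlorine required for 2.52 ppm HOCl: 2.52 / 0.6022 = 4.185 ppm.
FC to add: 4.185 − 0 = 4.185 mg/L as Cl₂.
Cl₂ equivalent: 4.185 mg/L × 692,655 L = 2899 g.
Product at 10.1% available Cl: 2899 / 0.101 = 28,700 g.
Volume: 28,700 g ÷ 1.12 g/mL = 25,630 mL.

25.6 L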